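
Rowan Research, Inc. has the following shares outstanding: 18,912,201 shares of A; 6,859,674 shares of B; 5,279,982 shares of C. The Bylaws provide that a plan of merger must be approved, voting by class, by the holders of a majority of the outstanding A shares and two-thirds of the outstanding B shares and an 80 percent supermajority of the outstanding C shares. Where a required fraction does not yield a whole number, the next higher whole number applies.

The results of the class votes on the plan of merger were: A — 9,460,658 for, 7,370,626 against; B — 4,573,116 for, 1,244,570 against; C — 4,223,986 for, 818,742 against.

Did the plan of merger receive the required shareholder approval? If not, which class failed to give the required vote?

A: a majority of 18912201 is 9456101; 9,456,101 required, 9,460,658 in favor — approved.
B: 2/3 of 6859674 = 4573116; 4,573,116 required, 4,573,116 in favor — approved.
C: 4/5 of 5279982 = 4223985.60, rounded up to 4223986; 4,223,986 required, 4,223,986 in favor — approved.

Approved — every class gave the required vote.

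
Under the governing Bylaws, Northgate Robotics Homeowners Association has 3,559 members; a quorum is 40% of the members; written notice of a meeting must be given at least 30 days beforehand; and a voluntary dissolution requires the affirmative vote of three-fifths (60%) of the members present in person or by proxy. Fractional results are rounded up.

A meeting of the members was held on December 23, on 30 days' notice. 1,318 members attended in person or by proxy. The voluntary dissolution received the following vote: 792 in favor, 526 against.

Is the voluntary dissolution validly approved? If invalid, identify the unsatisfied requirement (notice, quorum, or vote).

Notice: 30 days given; 30 required. Satisfied.
Quorum: 40% of 3,559 = 1,423.60, rounded up to 1,424; 1,318 present. Not satisfied.
Vote: requires three-fifths of those present (1,318); 3/5 of 1318 = 790.80, rounded up to 791, so 791 needed; 792 in favor. Satisfied.

Invalid — quorum requirement not satisfied.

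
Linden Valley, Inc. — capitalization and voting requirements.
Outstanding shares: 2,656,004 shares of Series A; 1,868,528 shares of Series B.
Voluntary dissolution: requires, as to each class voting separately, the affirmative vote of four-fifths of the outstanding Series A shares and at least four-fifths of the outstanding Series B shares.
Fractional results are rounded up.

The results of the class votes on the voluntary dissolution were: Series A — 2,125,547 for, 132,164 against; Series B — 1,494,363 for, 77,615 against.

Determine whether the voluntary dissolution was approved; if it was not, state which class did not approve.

Not approved — the Series B shares did not give the required vote.

Series A: 4/5 of 2656004 = 2124803.20, rounded up to 2124804; 2,124,804 required, 2,125,547 in favor — approved.
Series B: 4/5 of 1868528 = 1494822.40, rounded up to 1494823; 1,494,823 required, 1,494,363 in favor — not approved.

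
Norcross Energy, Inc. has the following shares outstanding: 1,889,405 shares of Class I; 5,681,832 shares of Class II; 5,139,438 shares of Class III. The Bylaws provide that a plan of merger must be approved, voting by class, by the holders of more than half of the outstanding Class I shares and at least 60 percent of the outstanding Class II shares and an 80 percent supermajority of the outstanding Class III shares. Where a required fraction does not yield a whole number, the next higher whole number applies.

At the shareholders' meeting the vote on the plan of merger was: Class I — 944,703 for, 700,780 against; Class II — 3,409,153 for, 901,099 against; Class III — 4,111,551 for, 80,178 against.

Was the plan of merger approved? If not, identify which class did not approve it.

Approved — every class gave the required vote.

Class I: a majority of 1889405 is 944703; 944,703 required, 944,703 in favor — approved.
Class II: 3/5 of 5681832 = 3409099.20, rounded up to 3409100; 3,409,100 required, 3,409,153 in favor — approved.
Class III: 4/5 of 5139438 = 4111550.40, rounded up to 4111551; 4,111,551 required, 4,111,551 in favor — approved.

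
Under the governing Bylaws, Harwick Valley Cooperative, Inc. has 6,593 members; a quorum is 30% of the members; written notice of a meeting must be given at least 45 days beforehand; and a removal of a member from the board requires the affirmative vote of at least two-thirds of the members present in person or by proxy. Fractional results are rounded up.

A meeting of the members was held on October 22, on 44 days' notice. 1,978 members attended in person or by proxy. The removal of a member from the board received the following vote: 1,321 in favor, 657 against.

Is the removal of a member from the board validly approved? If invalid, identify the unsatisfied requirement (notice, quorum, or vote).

Invalid — notice requirement not satisfied.

Notice: 44 days given; 45 required. Not satisfied.
Quorum: 30% of 6,593 = 1,977.90, rounded up to 1,978; 1,978 present. Satisfied.
Vote: requires two-thirds of those present (1,978); 2/3 of 1978 = 1318.67, rounded up to 1319, so 1,319 needed; 1,321 in favor. Satisfied.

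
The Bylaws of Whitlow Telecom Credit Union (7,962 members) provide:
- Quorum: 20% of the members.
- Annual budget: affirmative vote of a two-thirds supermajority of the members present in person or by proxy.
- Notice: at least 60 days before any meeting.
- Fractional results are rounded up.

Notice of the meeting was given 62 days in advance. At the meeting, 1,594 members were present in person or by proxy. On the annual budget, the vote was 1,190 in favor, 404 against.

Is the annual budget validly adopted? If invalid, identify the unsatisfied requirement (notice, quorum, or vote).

Valid — all requirements satisfied.

Notice: 62 days given; 60 required. Satisfied.
Quorum: 20% of 7,962 = 1,592.40, rounded up to 1,593; 1,594 present. Satisfied.
Vote: requires two-thirds of those present (1,594); 2/3 of 1594 = 1062.67, rounded up to 1063, so 1,063 needed; 1,190 in favor. Satisfied.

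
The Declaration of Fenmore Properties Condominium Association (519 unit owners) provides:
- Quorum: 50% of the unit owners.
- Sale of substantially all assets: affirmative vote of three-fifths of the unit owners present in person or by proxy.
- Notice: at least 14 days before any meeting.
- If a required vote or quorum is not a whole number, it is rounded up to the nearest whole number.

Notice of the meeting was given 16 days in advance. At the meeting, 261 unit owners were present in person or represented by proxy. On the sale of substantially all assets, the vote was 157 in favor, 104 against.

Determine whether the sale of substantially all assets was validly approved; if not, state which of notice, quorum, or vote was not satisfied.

Valid — all requirements satisfied.

Notice: 16 days given; 14 required. Satisfied.
Quorum: 50% of 519 = 259.50, rounded up to 260; 261 present. Satisfied.
Vote: requires three-fifths of those present (261); 3/5 of 261 = 156.60, rounded up to 157, so 157 needed; 157 in favor. Satisfied.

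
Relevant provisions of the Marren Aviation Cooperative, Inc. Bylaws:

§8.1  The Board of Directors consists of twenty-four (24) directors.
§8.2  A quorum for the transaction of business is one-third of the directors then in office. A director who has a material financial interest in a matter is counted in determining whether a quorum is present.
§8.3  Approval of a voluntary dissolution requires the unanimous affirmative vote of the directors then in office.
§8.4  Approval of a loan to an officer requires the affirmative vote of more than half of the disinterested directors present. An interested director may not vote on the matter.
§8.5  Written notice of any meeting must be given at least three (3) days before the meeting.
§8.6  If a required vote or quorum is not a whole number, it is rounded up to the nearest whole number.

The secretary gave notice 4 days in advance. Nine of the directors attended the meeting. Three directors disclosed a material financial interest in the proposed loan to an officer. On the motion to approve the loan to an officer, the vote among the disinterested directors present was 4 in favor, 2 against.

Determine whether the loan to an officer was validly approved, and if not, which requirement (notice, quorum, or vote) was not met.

Valid — all requirements satisfied.

Notice: 4 days given; 3 required (4 ≥ 3). Satisfied.
Quorum: 9 present (interested directors count toward quorum); quorum is 8. Satisfied.
Vote: the loan to an officer requires a majority of the disinterested directors present (9 − 3 = 6). A majority of 6 is 4, so 4 affirmative votes are needed; 4 voted in favor. Satisfied.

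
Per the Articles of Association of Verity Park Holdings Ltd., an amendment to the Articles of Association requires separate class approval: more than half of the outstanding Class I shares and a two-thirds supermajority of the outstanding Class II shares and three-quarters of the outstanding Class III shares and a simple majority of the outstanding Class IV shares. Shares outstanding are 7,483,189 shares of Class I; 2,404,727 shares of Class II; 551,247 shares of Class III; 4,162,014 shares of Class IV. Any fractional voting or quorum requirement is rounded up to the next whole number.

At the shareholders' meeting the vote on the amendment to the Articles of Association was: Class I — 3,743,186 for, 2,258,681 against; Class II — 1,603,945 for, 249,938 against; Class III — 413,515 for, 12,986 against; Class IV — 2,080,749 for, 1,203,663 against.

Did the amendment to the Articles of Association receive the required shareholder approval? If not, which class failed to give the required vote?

Class I: a majority of 7483189 is 3741595; 3,741,595 required, 3,743,186 in favor — approved.
Class II: 2/3 of 2404727 = 1603151.33, rounded up to 1603152; 1,603,152 required, 1,603,945 in favor — approved.
Class III: 3/4 of 551247 = 413435.25, rounded up to 413436; 413,436 required, 413,515 in favor — approved.
Class IV: a majority of 4162014 is 2081008; 2,081,008 required, 2,080,749 in favor — not approved.

Not approved — the Class IV shares did not give the required vote.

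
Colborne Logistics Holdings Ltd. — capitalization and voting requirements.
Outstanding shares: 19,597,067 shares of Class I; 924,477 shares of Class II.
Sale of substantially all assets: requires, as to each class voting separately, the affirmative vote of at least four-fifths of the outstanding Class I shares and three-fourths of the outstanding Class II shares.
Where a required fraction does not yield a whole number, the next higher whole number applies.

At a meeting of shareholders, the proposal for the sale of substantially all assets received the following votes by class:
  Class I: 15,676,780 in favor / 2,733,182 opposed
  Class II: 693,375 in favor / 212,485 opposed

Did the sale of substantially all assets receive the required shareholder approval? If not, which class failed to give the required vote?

Class I: 4/5 of 19597067 = 15677653.60, rounded up to 15677654; 15,677,654 required, 15,676,780 in favor — not approved.
Class II: 3/4 of 924477 = 693357.75, rounded up to 693358; 693,358 required, 693,375 in favor — approved.

Not approved — the Class I shares did not give the required vote.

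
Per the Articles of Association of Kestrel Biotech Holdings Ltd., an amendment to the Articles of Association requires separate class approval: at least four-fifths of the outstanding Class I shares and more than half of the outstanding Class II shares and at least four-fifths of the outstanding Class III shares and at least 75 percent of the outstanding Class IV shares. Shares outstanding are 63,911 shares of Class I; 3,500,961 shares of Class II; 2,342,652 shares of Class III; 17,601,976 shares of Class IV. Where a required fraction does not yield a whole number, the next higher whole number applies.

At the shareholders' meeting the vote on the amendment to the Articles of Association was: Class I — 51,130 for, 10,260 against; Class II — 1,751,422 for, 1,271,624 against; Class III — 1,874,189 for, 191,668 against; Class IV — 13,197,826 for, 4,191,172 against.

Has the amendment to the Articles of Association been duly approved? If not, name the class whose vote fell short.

Class I: 4/5 of 63911 = 51128.80, rounded up to 51129; 51,129 required, 51,130 in favor — approved.
Class II: a majority of 3500961 is 1750481; 1,750,481 required, 1,751,422 in favor — approved.
Class III: 4/5 of 2342652 = 1874121.60, rounded up to 1874122; 1,874,122 required, 1,874,189 in favor — approved.
Class IV: 3/4 of 17601976 = 13201482; 13,201,482 required, 13,197,826 in favor — not approved.

Not approved — the Class IV shares did not give the required vote.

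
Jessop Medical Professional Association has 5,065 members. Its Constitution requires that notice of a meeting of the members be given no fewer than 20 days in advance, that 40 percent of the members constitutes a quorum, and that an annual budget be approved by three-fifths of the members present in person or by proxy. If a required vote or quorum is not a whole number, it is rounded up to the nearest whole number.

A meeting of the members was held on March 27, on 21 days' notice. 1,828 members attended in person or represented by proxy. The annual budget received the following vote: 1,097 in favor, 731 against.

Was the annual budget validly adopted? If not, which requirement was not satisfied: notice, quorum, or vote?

Notice: 21 days given; 20 required. Satisfied.
Quorum: 40% of 5,065 = 2,026; 1,828 present. Not satisfied.
Vote: requires three-fifths of those present (1,828); 3/5 of 1828 = 1096.80, rounded up to 1097, so 1,097 needed; 1,097 in favor. Satisfied.

Invalid — quorum requirement not satisfied.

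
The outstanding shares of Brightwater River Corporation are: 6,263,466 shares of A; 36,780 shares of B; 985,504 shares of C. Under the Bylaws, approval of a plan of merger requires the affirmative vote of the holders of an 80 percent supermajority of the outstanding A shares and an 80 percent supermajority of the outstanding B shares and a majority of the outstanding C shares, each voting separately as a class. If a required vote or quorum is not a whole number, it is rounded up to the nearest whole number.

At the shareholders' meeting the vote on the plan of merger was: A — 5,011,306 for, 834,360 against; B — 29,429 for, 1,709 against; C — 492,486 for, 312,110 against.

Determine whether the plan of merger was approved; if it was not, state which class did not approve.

A: 4/5 of 6263466 = 5010772.80, rounded up to 5010773; 5,010,773 required, 5,011,306 in favor — approved.
B: 4/5 of 36780 = 29424; 29,424 required, 29,429 in favor — approved.
C: a majority of 985504 is 492753; 492,753 required, 492,486 in favor — not approved.

Not approved — the C shares did not give the required vote.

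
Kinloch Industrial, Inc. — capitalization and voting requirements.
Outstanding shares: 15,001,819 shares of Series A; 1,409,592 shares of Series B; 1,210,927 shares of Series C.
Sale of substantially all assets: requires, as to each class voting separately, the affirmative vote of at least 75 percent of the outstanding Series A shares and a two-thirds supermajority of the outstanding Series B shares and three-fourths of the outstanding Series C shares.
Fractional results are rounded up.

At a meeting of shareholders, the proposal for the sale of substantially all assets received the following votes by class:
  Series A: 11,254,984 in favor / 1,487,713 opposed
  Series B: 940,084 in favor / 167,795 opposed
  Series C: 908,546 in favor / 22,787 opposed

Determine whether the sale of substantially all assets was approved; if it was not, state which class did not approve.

Approved — every class gave the required vote.

Series A: 3/4 of 15001819 = 11251364.25, rounded up to 11251365; 11,251,365 required, 11,254,984 in favor — approved.
Series B: 2/3 of 1409592 = 939728; 939,728 required, 940,084 in favor — approved.
Series C: 3/4 of 1210927 = 908195.25, rounded up to 908196; 908,196 required, 908,546 in favor — approved.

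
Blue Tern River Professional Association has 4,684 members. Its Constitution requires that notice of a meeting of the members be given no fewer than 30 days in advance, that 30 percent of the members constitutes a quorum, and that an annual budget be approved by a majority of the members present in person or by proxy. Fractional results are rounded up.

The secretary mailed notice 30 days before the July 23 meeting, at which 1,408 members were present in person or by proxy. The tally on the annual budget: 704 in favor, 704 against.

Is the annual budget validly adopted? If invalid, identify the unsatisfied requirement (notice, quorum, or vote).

Invalid — vote requirement not satisfied.

Notice: 30 days given; 30 required. Satisfied.
Quorum: 30% of 4,684 = 1,405.20, rounded up to 1,406; 1,408 present. Satisfied.
Vote: requires a majority of those present (1,408); a majority of 1408 is 705, so 705 needed; 704 in favor. Not satisfied.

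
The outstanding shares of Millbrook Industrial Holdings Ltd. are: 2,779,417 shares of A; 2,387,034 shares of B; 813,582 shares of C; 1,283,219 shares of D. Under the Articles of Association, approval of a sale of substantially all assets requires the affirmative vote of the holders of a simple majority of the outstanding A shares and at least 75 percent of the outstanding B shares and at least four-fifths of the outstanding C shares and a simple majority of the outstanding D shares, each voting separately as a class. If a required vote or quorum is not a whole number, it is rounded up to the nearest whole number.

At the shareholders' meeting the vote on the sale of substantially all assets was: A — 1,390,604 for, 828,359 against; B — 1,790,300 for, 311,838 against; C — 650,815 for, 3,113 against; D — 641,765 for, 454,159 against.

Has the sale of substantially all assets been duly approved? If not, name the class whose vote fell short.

Not approved — the C shares did not give the required vote.

A: a majority of 2779417 is 1389709; 1,389,709 required, 1,390,604 in favor — approved.
B: 3/4 of 2387034 = 1790275.50, rounded up to 1790276; 1,790,276 required, 1,790,300 in favor — approved.
C: 4/5 of 813582 = 650865.60, rounded up to 650866; 650,866 required, 650,815 in favor — not approved.
D: a majority of 1283219 is 641610; 641,610 required, 641,765 in favor — approved.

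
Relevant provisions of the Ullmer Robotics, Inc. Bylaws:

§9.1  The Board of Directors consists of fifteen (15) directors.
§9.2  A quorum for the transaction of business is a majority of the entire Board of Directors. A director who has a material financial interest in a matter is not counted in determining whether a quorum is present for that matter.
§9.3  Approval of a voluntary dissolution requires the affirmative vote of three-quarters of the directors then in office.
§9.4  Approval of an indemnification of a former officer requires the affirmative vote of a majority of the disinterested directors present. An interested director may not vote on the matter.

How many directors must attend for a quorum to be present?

8

A majority of 15 is 8.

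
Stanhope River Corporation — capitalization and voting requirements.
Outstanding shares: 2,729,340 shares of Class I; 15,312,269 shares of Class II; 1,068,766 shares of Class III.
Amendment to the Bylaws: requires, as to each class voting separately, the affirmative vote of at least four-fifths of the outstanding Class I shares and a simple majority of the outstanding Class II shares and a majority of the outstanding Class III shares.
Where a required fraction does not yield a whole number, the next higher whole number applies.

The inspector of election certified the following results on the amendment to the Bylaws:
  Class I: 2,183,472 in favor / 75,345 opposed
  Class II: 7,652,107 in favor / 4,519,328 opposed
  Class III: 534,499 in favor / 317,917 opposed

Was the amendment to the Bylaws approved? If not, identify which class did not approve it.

Class I: 4/5 of 2729340 = 2183472; 2,183,472 required, 2,183,472 in favor — approved.
Class II: a majority of 15312269 is 7656135; 7,656,135 required, 7,652,107 in favor — not approved.
Class III: a majority of 1068766 is 534384; 534,384 required, 534,499 in favor — approved.

Not approved — the Class II shares did not give the required vote.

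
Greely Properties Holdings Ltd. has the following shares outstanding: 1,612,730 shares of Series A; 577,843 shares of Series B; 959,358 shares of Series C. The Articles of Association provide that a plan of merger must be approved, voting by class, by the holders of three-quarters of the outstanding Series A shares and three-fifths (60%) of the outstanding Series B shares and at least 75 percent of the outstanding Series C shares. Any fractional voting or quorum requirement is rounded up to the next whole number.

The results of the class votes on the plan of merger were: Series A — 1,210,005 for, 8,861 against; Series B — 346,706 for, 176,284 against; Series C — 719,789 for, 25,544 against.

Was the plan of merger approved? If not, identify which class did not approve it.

Approved — every class gave the required vote.

Series A: 3/4 of 1612730 = 1209547.50, rounded up to 1209548; 1,209,548 required, 1,210,005 in favor — approved.
Series B: 3/5 of 577843 = 346705.80, rounded up to 346706; 346,706 required, 346,706 in favor — approved.
Series C: 3/4 of 959358 = 719518.50, rounded up to 719519; 719,519 required, 719,789 in favor — approved.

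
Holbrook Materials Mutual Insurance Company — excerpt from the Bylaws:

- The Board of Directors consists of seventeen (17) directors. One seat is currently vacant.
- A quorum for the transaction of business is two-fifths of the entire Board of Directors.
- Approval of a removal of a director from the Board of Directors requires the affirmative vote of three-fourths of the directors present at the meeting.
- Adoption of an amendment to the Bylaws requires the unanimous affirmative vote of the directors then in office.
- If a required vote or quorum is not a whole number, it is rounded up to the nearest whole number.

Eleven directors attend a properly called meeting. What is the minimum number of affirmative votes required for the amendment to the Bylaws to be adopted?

16

The amendment to the Bylaws requires the unanimous vote of the directors then in office (16).
Unanimous means all 16.
(Only 11 can vote, so the amendment to the Bylaws cannot pass at this meeting, but the required vote is still 16.)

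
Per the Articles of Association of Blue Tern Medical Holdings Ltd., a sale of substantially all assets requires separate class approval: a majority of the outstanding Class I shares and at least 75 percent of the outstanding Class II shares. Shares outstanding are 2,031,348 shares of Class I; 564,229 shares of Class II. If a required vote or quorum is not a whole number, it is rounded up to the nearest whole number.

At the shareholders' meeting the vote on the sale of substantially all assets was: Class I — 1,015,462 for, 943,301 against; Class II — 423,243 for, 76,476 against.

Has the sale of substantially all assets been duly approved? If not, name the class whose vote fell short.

Class I: a majority of 2031348 is 1015675; 1,015,675 required, 1,015,462 in favor — not approved.
Class II: 3/4 of 564229 = 423171.75, rounded up to 423172; 423,172 required, 423,243 in favor — approved.

Not approved — the Class I shares did not give the required vote.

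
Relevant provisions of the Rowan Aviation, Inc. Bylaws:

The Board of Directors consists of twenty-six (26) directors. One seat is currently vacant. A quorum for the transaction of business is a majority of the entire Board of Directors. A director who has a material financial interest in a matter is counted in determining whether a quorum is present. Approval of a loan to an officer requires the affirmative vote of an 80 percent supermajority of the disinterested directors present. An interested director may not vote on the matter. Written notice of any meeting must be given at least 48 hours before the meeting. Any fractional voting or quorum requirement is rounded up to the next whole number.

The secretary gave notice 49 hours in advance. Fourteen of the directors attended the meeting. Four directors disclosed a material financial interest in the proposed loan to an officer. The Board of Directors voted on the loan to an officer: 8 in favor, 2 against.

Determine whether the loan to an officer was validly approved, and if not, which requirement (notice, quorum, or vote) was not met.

Notice: 49 hours given; 48 required (49 ≥ 48). Satisfied.
Quorum: 14 present (interested directors count toward quorum); quorum is 14. Satisfied.
Vote: the loan to an officer requires four-fifths of the disinterested directors present (14 − 4 = 10). 4/5 of 10 = 8, so 8 affirmative votes are needed; 8 voted in favor. Satisfied.

Valid — all requirements satisfied.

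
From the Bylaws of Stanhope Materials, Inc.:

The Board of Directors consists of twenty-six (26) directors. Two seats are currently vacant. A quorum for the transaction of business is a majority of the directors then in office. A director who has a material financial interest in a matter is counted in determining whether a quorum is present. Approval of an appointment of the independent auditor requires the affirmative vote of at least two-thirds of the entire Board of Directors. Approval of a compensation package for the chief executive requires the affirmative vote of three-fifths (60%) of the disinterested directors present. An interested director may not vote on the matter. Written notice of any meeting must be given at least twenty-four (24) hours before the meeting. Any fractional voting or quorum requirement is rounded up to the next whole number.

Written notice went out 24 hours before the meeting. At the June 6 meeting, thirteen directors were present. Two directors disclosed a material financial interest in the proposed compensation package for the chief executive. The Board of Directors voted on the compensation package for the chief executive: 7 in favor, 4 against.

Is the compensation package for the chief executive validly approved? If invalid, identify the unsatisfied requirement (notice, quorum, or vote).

Valid — all requirements satisfied.

Notice: 24 hours given; 24 required (24 ≥ 24). Satisfied.
Quorum: 13 present (interested directors count toward quorum); quorum is 13. Satisfied.
Vote: the compensation package for the chief executive requires three-fifths of the disinterested directors present (13 − 2 = 11). 3/5 of 11 = 6.60, rounded up to 7, so 7 affirmative votes are needed; 7 voted in favor. Satisfied.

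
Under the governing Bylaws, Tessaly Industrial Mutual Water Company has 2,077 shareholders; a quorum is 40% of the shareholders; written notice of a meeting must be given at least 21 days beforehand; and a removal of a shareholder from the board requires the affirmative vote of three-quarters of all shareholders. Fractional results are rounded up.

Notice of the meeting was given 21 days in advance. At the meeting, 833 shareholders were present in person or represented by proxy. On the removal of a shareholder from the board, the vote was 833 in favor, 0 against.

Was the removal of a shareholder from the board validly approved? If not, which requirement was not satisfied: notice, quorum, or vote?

Notice: 21 days given; 21 required. Satisfied.
Quorum: 40% of 2,077 = 830.80, rounded up to 831; 833 present. Satisfied.
Vote: requires three-fourths of all shareholders (2,077); 3/4 of 2077 = 1557.75, rounded up to 1558, so 1,558 needed; 833 in favor. Not satisfied.

Invalid — vote requirement not satisfied.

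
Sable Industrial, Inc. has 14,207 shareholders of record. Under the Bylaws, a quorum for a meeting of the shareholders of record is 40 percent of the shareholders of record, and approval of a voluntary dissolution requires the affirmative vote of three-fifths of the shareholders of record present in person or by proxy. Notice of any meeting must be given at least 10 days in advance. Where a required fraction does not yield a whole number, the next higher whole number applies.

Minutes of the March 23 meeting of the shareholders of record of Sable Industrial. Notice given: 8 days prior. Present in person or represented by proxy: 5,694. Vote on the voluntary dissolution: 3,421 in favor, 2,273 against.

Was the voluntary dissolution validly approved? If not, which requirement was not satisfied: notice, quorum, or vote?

Invalid — notice requirement not satisfied.

Notice: 8 days given; 10 required. Not satisfied.
Quorum: 40% of 14,207 = 5,682.80, rounded up to 5,683; 5,694 present. Satisfied.
Vote: requires three-fifths of those present (5,694); 3/5 of 5694 = 3416.40, rounded up to 3417, so 3,417 needed; 3,421 in favor. Satisfied.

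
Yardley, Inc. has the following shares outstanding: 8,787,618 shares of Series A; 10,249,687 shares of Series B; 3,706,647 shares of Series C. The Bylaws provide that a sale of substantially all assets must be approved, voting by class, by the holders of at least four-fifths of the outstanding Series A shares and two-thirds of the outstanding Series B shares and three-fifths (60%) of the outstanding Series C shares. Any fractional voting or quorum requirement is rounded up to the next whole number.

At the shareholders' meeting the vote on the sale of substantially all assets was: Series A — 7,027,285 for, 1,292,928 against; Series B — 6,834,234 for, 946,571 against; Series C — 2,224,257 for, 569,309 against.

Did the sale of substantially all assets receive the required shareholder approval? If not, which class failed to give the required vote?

Series A: 4/5 of 8787618 = 7030094.40, rounded up to 7030095; 7,030,095 required, 7,027,285 in favor — not approved.
Series B: 2/3 of 10249687 = 6833124.67, rounded up to 6833125; 6,833,125 required, 6,834,234 in favor — approved.
Series C: 3/5 of 3706647 = 2223988.20, rounded up to 2223989; 2,223,989 required, 2,224,257 in favor — approved.

Not approved — the Series A shares did not give the required vote.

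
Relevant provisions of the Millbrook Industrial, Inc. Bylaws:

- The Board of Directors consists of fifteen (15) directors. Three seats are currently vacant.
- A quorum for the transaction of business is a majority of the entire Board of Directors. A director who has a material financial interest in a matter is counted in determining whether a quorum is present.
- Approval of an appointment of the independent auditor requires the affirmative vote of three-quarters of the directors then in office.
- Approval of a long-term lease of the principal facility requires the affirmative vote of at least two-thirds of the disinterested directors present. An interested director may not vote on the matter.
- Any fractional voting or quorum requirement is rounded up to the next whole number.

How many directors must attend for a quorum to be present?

8

A majority of 15 is 8.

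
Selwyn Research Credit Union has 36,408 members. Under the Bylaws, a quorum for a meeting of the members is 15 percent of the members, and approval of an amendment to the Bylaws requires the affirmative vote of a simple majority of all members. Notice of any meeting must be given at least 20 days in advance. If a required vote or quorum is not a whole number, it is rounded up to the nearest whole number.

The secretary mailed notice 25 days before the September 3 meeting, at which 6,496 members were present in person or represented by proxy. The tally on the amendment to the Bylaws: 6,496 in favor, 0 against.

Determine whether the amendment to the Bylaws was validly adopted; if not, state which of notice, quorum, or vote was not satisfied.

Invalid — vote requirement not satisfied.

Notice: 25 days given; 20 required. Satisfied.
Quorum: 15% of 36,408 = 5,461.20, rounded up to 5,462; 6,496 present. Satisfied.
Vote: requires a majority of all members (36,408); a majority of 36408 is 18205, so 18,205 needed; 6,496 in favor. Not satisfied.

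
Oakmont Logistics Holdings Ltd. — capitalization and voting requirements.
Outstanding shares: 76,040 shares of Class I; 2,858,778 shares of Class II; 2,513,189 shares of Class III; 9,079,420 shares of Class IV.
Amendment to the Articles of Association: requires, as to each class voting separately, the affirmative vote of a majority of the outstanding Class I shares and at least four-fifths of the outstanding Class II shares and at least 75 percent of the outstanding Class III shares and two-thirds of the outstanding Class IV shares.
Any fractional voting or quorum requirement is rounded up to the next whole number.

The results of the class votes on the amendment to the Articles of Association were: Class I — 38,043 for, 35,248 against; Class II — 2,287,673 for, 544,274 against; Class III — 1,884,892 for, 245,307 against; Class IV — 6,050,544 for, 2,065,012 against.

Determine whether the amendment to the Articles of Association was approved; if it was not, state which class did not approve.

Not approved — the Class IV shares did not give the required vote.

Class I: a majority of 76040 is 38021; 38,021 required, 38,043 in favor — approved.
Class II: 4/5 of 2858778 = 2287022.40, rounded up to 2287023; 2,287,023 required, 2,287,673 in favor — approved.
Class III: 3/4 of 2513189 = 1884891.75, rounded up to 1884892; 1,884,892 required, 1,884,892 in favor — approved.
Class IV: 2/3 of 9079420 = 6052946.67, rounded up to 6052947; 6,052,947 required, 6,050,544 in favor — not approved.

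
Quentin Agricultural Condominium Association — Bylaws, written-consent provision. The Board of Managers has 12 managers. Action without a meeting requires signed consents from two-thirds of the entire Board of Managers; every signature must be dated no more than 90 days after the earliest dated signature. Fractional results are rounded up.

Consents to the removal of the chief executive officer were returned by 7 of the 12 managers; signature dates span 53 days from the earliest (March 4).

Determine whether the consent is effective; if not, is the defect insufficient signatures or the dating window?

Not effective — insufficient signatures.

Signatures required: two-thirds of 12 — 2/3 of 12 = 8, so 8 needed; 7 signed. Insufficient.
Dating window: the latest signature is 53 days after the earliest; the limit is 90 days. Within the window.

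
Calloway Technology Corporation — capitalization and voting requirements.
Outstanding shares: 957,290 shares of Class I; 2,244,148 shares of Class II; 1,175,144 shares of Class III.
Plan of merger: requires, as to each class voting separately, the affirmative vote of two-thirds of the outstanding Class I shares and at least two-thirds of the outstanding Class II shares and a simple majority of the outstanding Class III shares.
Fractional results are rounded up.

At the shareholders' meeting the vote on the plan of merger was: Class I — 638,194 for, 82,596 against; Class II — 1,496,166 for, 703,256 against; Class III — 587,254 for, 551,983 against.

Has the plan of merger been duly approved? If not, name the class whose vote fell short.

Not approved — the Class III shares did not give the required vote.

Class I: 2/3 of 957290 = 638193.33, rounded up to 638194; 638,194 required, 638,194 in favor — approved.
Class II: 2/3 of 2244148 = 1496098.67, rounded up to 1496099; 1,496,099 required, 1,496,166 in favor — approved.
Class III: a majority of 1175144 is 587573; 587,573 required, 587,254 in favor — not approved.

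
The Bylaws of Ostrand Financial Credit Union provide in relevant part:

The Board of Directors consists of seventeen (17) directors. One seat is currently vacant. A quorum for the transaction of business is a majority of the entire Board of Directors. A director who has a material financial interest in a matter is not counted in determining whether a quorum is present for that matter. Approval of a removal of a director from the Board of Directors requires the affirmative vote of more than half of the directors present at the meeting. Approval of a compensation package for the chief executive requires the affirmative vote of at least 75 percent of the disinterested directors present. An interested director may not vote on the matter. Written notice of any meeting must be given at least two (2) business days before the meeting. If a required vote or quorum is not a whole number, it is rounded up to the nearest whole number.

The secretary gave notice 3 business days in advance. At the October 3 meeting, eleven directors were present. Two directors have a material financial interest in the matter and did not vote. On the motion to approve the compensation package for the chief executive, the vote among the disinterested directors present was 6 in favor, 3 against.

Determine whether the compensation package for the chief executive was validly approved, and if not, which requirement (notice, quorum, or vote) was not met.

Notice: 3 business days given; 2 required (3 ≥ 2). Satisfied.
Quorum: 11 present, but the 2 interested directors do not count, leaving 9. Quorum is 9. Satisfied.
Vote: the compensation package for the chief executive requires three-fourths of the disinterested directors present (11 − 2 = 9). 3/4 of 9 = 6.75, rounded up to 7, so 7 affirmative votes are needed; 6 voted in favor. Not satisfied.

Invalid — vote requirement not satisfied.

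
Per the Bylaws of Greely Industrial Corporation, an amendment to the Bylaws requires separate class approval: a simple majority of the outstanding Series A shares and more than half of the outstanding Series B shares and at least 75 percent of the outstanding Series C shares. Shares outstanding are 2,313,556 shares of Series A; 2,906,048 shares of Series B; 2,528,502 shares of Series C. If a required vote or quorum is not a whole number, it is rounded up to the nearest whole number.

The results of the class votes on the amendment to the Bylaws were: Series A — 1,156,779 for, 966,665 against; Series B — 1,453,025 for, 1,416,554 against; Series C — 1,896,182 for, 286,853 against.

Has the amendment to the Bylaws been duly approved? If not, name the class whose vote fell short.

Series A: a majority of 2313556 is 1156779; 1,156,779 required, 1,156,779 in favor — approved.
Series B: a majority of 2906048 is 1453025; 1,453,025 required, 1,453,025 in favor — approved.
Series C: 3/4 of 2528502 = 1896376.50, rounded up to 1896377; 1,896,377 required, 1,896,182 in favor — not approved.

Not approved — the Series C shares did not give the required vote.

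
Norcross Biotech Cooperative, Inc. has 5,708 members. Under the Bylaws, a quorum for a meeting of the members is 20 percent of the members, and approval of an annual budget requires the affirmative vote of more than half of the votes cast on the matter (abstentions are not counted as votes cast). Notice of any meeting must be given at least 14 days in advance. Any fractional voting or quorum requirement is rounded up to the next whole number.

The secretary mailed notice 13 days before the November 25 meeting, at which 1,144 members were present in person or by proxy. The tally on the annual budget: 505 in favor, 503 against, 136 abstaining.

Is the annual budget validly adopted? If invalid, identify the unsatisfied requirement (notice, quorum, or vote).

Invalid — notice requirement not satisfied.

Notice: 13 days given; 14 required. Not satisfied.
Quorum: 20% of 5,708 = 1,141.60, rounded up to 1,142; 1,144 present. Satisfied.
Vote: requires a majority of the votes cast (1,144 − 136 abstaining = 1,008); a majority of 1008 is 505, so 505 needed; 505 in favor. Satisfied.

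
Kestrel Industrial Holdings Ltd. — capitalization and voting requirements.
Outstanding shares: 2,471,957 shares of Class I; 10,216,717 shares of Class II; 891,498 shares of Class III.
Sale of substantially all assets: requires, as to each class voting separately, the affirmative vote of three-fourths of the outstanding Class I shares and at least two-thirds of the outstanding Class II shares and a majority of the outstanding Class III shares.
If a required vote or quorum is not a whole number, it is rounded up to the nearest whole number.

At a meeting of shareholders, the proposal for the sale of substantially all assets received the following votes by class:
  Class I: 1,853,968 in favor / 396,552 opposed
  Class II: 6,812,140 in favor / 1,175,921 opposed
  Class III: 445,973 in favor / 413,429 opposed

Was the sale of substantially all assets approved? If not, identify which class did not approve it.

Class I: 3/4 of 2471957 = 1853967.75, rounded up to 1853968; 1,853,968 required, 1,853,968 in favor — approved.
Class II: 2/3 of 10216717 = 6811144.67, rounded up to 6811145; 6,811,145 required, 6,812,140 in favor — approved.
Class III: a majority of 891498 is 445750; 445,750 required, 445,973 in favor — approved.

Approved — every class gave the required vote.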